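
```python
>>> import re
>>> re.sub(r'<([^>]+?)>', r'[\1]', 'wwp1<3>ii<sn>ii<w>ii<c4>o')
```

'wwp1[3]ii[sn]ii[w]ii[c4]o'

Matches: at [4:7] → '<3>'; at [9:13] → '<sn>'; at [15:18] → '<w>'; at [20:24] → '<c4>'.
The replacement refers to a captured group, so each match is rewritten using its own captured text.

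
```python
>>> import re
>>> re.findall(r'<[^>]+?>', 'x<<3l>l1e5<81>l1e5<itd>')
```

['<<3l>', '<81>', '<itd>']

With no groups in the pattern, `findall` gives back each whole match — 3 here.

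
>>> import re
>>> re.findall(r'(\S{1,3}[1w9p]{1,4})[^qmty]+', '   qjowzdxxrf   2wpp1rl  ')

This matches 1 to 3 of a non-whitespace character, then 1 to 4 of one of [1w9p] (captured); then one or more of any character except [qmty].
Scanning left to right: at [3:25] match 'qjowzdxxrf   2wpp1rl  ', group 1 = 'qjow'.
Because there's exactly one group, `findall` drops the full match and keeps group 1 from the one hit.

['qjow']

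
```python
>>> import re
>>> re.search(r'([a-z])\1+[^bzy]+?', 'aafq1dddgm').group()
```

After group 1 captures some text, `\1` only succeeds where that same text appears again.
`re.search` tries every starting position until one works.
The match spans [0:3] → 'aaf'.
Captured: group 1 = 'a'.

'aaf'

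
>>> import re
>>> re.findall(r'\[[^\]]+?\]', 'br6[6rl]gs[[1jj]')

['[6rl]', '[[1jj]']

Since nothing is captured, `findall` lists the 2 matched substrings directly.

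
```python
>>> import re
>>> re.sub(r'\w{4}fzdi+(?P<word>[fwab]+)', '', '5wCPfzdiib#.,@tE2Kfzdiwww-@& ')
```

This matches exactly 4 of a word character, then the literal 'fzd', then one or more of the literal 'i'; then one or more of one of [fwab] (captured as 'word').
Matches: at [0:10] → '5wCPfzdiib'; at [14:25] → 'tE2Kfzdiwww'.
Each match is replaced by ''.

'#.,@-@& '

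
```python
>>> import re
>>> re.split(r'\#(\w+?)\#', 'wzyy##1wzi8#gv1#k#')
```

['wzyy#', '1wzi8', 'gv1', 'k', '']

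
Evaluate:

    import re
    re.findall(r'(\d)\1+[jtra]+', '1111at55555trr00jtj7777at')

['1', '5', '0', '7']

`\1` has to match the exact text group 1 already captured.
Scanning left to right: at [0:6] match '1111at', group 1 = '1'; at [6:14] match '55555trr', group 1 = '5'; at [14:19] match '00jtj', group 1 = '0'; at [19:25] match '7777at', group 1 = '7'.
`findall` collects group 1 from each match (4 total).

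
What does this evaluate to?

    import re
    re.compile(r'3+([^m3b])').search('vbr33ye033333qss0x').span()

(3, 6)

Pattern: one or more of a literal '3'; then any character except [m3b] (captured).
`re.search` scans for the first position where the pattern succeeds.
The match spans [3:6] → '33y'.
Captured: group 1 = 'y'.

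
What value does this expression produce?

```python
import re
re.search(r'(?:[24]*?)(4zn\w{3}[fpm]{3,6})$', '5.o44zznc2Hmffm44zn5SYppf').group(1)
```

'4zn5SYppf'

The match spans [15:25] → '44zn5SYppf'.
Captured: group 1 = '4zn5SYppf'.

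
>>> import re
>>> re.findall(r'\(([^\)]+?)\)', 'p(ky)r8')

Matches: at [1:5] match '(ky)', group 1 = 'ky'.
Because there's exactly one group, `findall` drops the full match and keeps group 1 from the one hit.

['ky']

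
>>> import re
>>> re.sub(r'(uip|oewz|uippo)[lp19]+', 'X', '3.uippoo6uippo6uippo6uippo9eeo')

'3.Xoo6Xo6Xo6Xo9eeo'

Alternation isn't longest-match — the leftmost alternative that fits at this position is chosen.
Matches: at [2:6] → 'uipp'; at [9:13] → 'uipp'; at [15:19] → 'uipp'; at [21:25] → 'uipp'.
Every occurrence is swapped for 'X'.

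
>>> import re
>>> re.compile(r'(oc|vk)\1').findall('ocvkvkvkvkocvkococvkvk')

['vk', 'vk', 'oc', 'vk']

`\1` has to match the exact text group 1 already captured.
Scanning left to right: at [2:6] match 'vkvk', group 1 = 'vk'; at [6:10] match 'vkvk', group 1 = 'vk'; at [14:18] match 'ococ', group 1 = 'oc'; at [18:22] match 'vkvk', group 1 = 'vk'.
`findall` collects group 1 from each match (4 total).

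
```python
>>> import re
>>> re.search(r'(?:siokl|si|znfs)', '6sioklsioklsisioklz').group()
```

Alternation tries branches left to right and keeps the first one that lets the overall match succeed at that position.
The match spans [1:6] → 'siokl'.

'siokl'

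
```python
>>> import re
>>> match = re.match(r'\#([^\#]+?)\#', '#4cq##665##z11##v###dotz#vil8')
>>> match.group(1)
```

'4cq'

The match spans [0:5] → '#4cq#'.
Captured: group 1 = '4cq'.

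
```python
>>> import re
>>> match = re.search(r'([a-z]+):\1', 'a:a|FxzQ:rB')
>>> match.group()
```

'a:a'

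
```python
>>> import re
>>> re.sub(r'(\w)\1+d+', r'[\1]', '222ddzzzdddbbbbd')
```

`\1` has to match the exact text group 1 already captured.
The replacement refers to a captured group, so each match is rewritten using its own captured text.

'[2][z][b]'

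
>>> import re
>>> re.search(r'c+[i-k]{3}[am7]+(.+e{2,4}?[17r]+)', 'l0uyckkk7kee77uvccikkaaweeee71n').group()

'ckkk7kee77uvccikkaaweeee71'

This matches one or more of the literal 'c', then exactly 3 of a character in [i-k], then one or more of one of [am7]; then one or more of any character, then 2 to 4 of the literal 'e' (lazy), then one or more of one of [17r] (captured).
`re.search` tries every starting position until one works.
The match spans [4:30] → 'ckkk7kee77uvccikkaaweeee71'.
Captured: group 1 = 'kee77uvccikkaaweeee71'.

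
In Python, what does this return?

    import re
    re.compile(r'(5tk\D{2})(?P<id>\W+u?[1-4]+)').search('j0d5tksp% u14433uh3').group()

The pattern matches the literal '5tk', then exactly 2 of a non-digit (captured); then one or more of a non-word character, then optionally the literal 'u', then one or more of a character in [1-4] (captured as 'id').
`search` walks the string left to right and returns the first match it finds.
The match spans [3:16] → '5tksp% u14433'.
Captured: group 1 = '5tksp', group 2 = '% u14433'.

'5tksp% u14433'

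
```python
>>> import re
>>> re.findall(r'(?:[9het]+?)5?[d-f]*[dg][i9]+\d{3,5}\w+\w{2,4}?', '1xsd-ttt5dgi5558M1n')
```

['ttt5dgi5558M1n']

The pattern matches one or more of one of [9het] (lazy) (non-capturing group); then optionally a literal '5', then zero or more of a character in [d-f]; then one of [dg], then one or more of one of [i9], then 3 to 5 of a digit; then one or more of a word character, then 2 to 4 of a word character (lazy).
With no groups in the pattern, `findall` gives back each whole match — 1 here.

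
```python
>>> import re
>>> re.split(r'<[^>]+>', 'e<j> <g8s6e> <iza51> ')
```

['e', ' ', ' ', ' ']

Matches to split on: at [1:4] → '<j>'; at [5:12] → '<g8s6e>'; at [13:20] → '<iza51>'.
Each match becomes a cut point; 4 segments remain.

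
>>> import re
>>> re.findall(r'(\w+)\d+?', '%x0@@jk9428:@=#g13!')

['x', 'jk942', 'g1']

Pattern: one or more of a word character (captured); then one or more of a digit (lazy).
Scanning left to right: at [1:3] match 'x0', group 1 = 'x'; at [5:11] match 'jk9428', group 1 = 'jk942'; at [15:18] match 'g13', group 1 = 'g1'.
With a single group, `findall` returns only what that group captured — 3 items.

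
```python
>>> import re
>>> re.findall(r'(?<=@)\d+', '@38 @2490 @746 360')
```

['38', '2490', '746']

The `(?=…)`/`(?<=…)` assertion just peeks at neighbouring text; it doesn't advance the match position.
Walking the string: at [1:3] → '38'; at [5:9] → '2490'; at [11:14] → '746'.
Since nothing is captured, `findall` lists the 3 matched substrings directly.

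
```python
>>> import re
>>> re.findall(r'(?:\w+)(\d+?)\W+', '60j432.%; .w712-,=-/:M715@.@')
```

['2', '2', '5']

`findall` collects group 1 from each match (3 total).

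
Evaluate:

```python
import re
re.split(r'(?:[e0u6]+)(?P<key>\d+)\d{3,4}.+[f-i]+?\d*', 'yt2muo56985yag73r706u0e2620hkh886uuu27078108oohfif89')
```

`re.split` interleaves the captured-group text with the surrounding fragments.

['yt2muo56985yag73r7', '2', '']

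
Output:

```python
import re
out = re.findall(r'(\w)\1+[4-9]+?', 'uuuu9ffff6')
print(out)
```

['u', 'f']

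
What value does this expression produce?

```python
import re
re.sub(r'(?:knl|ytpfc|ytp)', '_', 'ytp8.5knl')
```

Matches: at [0:3] → 'ytp'; at [6:9] → 'knl'.
Each match is replaced by '_'.

'_8.5_'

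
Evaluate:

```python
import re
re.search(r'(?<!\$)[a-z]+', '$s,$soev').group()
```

'oev'

`(?!…)`/`(?<!…)` only lets a position through if the neighbouring text does NOT match; no characters are consumed.
The match spans [5:8] → 'oev'.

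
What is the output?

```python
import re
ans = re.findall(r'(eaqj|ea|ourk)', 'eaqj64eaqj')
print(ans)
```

`|` is ordered: at each position the engine commits to the first alternative that works.
Walking the string: at [0:4] match 'eaqj', group 1 = 'eaqj'; at [6:10] match 'eaqj', group 1 = 'eaqj'.
One capturing group, so `findall` returns just the captured substring from each match — 2 in all.

['eaqj', 'eaqj']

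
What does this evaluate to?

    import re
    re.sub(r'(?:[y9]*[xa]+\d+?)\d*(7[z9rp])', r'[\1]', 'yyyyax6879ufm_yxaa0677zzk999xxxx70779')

Pattern: zero or more of one of [y9], then one or more of one of [xa], then one or more of a digit (lazy) (non-capturing group); then zero or more of a digit; then the literal '7', then one of [z9rp] (captured).
Matches: at [0:10] → 'yyyyax6879'; at [14:23] → 'yxaa0677z'; at [25:37] → '999xxxx70779'.
Each match is replaced using the text its own group 1 captured.

'[79]ufm_[7z]zk[79]'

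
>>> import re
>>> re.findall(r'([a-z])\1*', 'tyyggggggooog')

`\1` is not a pattern — it's the concrete string captured by group 1, re-applied verbatim.
Walking the string: at [0:1] match 't', group 1 = 't'; at [1:3] match 'yy', group 1 = 'y'; at [3:9] match 'gggggg', group 1 = 'g'; at [9:12] match 'ooo', group 1 = 'o'; at [12:13] match 'g', group 1 = 'g'.
With a single group, `findall` returns only what that group captured — 5 items.

['t', 'y', 'g', 'o', 'g']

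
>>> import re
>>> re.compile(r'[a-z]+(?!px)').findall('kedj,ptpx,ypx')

['kedj', 'ptpx', 'ypx']

The negative lookahead/lookbehind blocks any match where the forbidden context is present.
Walking the string: at [0:4] → 'kedj'; at [5:9] → 'ptpx'; at [10:13] → 'ypx'.
No capturing groups, so `findall` returns the 3 full match strings.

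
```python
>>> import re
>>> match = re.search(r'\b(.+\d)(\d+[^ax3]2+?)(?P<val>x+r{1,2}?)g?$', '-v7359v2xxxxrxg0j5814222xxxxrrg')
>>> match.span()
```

(1, 31)

The match spans [1:31] → 'v7359v2xxxxrxg0j5814222xxxxrrg'.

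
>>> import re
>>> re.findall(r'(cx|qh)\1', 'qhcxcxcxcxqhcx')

['cx', 'cx']

`\1` is not a pattern — it's the concrete string captured by group 1, re-applied verbatim.
`findall` collects group 1 from each match (2 total).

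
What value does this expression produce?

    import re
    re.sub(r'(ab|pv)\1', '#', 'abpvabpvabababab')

The backreference `\1` re-matches whatever the first group consumed, character for character.
Matches: at [8:12] → 'abab'; at [12:16] → 'abab'.
`sub` substitutes '#' at each match site.

'abpvabpv##'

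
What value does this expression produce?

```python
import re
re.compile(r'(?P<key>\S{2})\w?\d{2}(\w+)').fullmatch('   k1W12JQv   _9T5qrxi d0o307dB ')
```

This matches exactly 2 of a non-whitespace character (captured as 'key'); then optionally a word character, then exactly 2 of a digit; then one or more of a word character (captured).
`re.fullmatch` requires the pattern to consume the entire string.
Here there's no way to consume every character, so the call returns None.

None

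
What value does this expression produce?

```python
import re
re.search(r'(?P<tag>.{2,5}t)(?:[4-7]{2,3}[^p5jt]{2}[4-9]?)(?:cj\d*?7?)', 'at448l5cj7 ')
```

None

Here the pattern never matches, so the call returns None.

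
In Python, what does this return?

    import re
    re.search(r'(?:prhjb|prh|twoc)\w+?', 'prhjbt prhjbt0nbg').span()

(0, 6)

Alternation tries branches left to right and keeps the first one that lets the overall match succeed at that position.
`re.search` tries every starting position until one works.
The match spans [0:6] → 'prhjbt'.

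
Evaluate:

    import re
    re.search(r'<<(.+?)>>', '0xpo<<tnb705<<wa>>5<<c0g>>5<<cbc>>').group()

The `?` after the quantifier makes it lazy — it takes as little as possible before letting the rest of the pattern try.
The match spans [4:18] → '<<tnb705<<wa>>'.

'<<tnb705<<wa>>'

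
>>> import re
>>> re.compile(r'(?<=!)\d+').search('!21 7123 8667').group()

'21'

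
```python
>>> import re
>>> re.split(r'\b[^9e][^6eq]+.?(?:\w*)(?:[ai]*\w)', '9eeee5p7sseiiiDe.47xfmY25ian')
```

['9eeee5p7sseiiiDe', '']

Pattern: a word boundary (`\b`, zero-width); then any character except [9e], then one or more of any character except [6eq], then optionally any character; then zero or more of a word character (non-capturing group); then zero or more of one of [ai], then a word character (non-capturing group).
The string is cut at each match, leaving 2 pieces.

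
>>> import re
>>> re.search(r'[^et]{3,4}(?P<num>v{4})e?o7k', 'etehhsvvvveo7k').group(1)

'vvvv'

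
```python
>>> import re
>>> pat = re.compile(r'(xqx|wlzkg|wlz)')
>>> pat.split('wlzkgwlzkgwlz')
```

Alternation isn't longest-match — the leftmost alternative that fits at this position is chosen.
With a capturing group present, the delimiter's captured portion is kept in the result list.

['', 'wlzkg', '', 'wlzkg', '', 'wlz', '']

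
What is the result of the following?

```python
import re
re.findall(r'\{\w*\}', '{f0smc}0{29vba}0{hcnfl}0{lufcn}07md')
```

['{f0smc}', '{29vba}', '{hcnfl}', '{lufcn}']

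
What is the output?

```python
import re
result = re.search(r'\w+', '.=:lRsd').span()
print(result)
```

(3, 7)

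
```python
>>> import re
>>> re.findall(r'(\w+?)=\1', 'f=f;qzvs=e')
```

['f']

The backreference `\1` re-matches whatever the first group consumed, character for character.
Because there's exactly one group, `findall` drops the full match and keeps group 1 from the one hit.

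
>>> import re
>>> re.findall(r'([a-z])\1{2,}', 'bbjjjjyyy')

The backreference `\1` re-matches whatever the first group consumed, character for character.
Matches: at [2:6] match 'jjjj', group 1 = 'j'; at [6:9] match 'yyy', group 1 = 'y'.
With a single group, `findall` returns only what that group captured — 2 items.

['j', 'y']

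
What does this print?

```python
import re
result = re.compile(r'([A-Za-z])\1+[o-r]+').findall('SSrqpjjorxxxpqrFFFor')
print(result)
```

`\1` has to match the exact text group 1 already captured.
With a single group, `findall` returns only what that group captured — 4 items.

['S', 'j', 'x', 'F']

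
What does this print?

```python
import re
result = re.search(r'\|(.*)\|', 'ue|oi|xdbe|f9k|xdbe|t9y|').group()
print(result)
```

The match spans [2:24] → '|oi|xdbe|f9k|xdbe|t9y|'.

|oi|xdbe|f9k|xdbe|t9y|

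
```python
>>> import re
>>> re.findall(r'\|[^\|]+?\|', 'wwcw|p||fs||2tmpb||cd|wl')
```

No capturing groups, so `findall` returns the 4 full match strings.

['|p|', '|fs|', '|2tmpb|', '|cd|']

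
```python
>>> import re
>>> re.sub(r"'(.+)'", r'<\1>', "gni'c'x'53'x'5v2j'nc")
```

Matches: at [3:18] → "'c'x'53'x'5v2j'".
The replacement refers to a captured group, so each match is rewritten using its own captured text.

"gni<c'x'53'x'5v2j>nc"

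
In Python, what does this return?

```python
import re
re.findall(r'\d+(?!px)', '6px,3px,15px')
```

['1']

The negative lookahead/lookbehind blocks any match where the forbidden context is present.
No capturing groups, so `findall` returns the 1 full match string.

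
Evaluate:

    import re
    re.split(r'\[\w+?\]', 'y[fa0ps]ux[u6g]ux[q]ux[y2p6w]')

Matches to split on: at [1:8] → '[fa0ps]'; at [10:15] → '[u6g]'; at [17:20] → '[q]'; at [22:29] → '[y2p6w]'.
Splitting on the pattern gives 5 pieces.

['y', 'ux', 'ux', 'ux', '']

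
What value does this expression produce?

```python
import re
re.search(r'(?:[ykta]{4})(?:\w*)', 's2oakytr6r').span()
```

(3, 10)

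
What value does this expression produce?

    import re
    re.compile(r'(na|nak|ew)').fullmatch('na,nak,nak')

None

For `fullmatch`, every character of the input must be accounted for by the pattern.
Here there's no way to consume every character, so the call returns None.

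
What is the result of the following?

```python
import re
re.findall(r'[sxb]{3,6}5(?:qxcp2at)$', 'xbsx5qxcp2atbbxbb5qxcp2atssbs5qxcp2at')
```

['ssbs5qxcp2at']

The pattern matches 3 to 6 of one of [sxb], then the literal '5'; then the literal 'qx', then the literal 'cp2', then the literal 'at' (non-capturing group); then anchored at the end.
Scanning left to right: at [25:37] → 'ssbs5qxcp2at'.
Since nothing is captured, `findall` lists the 1 matched substring directly.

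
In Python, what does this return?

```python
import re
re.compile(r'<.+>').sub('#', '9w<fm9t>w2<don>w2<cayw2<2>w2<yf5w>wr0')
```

Matches: at [2:34] → '<fm9t>w2<don>w2<cayw2<2>w2<yf5w>'.
Every occurrence is swapped for '#'.

'9w#wr0'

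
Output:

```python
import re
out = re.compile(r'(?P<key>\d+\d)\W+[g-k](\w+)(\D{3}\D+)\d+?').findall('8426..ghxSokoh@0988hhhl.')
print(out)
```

Pattern: one or more of a digit, then a digit (captured as 'key'); then one or more of a non-word character, then a character in [g-k]; then one or more of a word character (captured); then exactly 3 of a non-digit, then one or more of a non-digit (captured); then one or more of a digit (lazy).
Multiple groups make `findall` return tuples — one 3-tuple for the one match.

[('8426', 'hxSo', 'koh@')]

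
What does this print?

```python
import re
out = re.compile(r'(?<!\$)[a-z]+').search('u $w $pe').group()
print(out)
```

u

The negative lookahead/lookbehind blocks any match where the forbidden context is present.
The match spans [0:1] → 'u'.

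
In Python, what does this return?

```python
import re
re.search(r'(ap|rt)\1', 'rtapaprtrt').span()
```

`\1` has to match the exact text group 1 already captured.
`search` walks the string left to right and returns the first match it finds.
The match spans [2:6] → 'apap'.
Captured: group 1 = 'ap'.

(2, 6)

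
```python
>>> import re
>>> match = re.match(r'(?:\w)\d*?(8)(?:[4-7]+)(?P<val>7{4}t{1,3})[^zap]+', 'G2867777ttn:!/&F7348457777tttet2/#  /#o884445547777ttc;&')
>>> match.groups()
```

This matches a word character (non-capturing group); then zero or more of a digit (lazy); then a literal '8' (captured); then one or more of a character in [4-7] (non-capturing group); then exactly 4 of the literal '7', then 1 to 3 of a literal 't' (captured as 'val'); then one or more of any character except [zap].
With `match`, the pattern is implicitly anchored at the beginning.
The match spans [0:56] → 'G2867777ttn:!/&F7348457777tttet2/#  /#o884445547777ttc;&'.
Captured: group 1 = '8', group 2 = '7777tt'.

('8', '7777tt')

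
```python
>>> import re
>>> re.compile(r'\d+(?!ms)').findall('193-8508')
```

['193', '8508']

A negative assertion filters positions out without eating any characters.
With no groups in the pattern, `findall` gives back each whole match — 2 here.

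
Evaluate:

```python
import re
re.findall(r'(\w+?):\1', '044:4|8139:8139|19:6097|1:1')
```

After group 1 captures some text, `\1` only succeeds where that same text appears again.
Matches: at [2:5] match '4:4', group 1 = '4'; at [6:15] match '8139:8139', group 1 = '8139'; at [24:27] match '1:1', group 1 = '1'.
One capturing group, so `findall` returns just the captured substring from each match — 3 in all.

['4', '8139', '1']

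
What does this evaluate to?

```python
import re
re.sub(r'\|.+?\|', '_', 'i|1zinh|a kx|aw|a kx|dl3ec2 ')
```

'i_a kx_a kx|dl3ec2 '

Because the quantifier is non-greedy, it stops expanding at the earliest point where the rest of the pattern can succeed.
Matches: at [1:8] → '|1zinh|'; at [12:16] → '|aw|'.
Each match is replaced by '_'.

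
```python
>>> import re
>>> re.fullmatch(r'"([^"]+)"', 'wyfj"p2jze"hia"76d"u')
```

None

`re.fullmatch` is like wrapping the pattern in `^…$` (in single-line mode).
Here there's no way to consume every character, so the call returns None.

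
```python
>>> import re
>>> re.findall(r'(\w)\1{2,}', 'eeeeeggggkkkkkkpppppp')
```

`\1` has to match the exact text group 1 already captured.
One capturing group, so `findall` returns just the captured substring from each match — 4 in all.

['e', 'g', 'k', 'p']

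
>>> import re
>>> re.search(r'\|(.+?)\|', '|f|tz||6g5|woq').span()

(0, 3)

`re.search` scans for the first position where the pattern succeeds.
The match spans [0:3] → '|f|'.
Captured: group 1 = 'f'.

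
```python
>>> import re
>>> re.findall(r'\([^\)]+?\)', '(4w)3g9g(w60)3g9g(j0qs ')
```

No capturing groups, so `findall` returns the 2 full match strings.

['(4w)', '(w60)']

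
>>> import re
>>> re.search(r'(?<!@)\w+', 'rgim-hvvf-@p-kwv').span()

The negative lookaround is zero-width — it rules out positions where the adjacent text would match, without consuming anything.
`re.search` scans for the first position where the pattern succeeds.
The match spans [0:4] → 'rgim'.

(0, 4)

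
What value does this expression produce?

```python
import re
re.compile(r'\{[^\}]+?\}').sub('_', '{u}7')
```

'_7'

Matches: at [0:3] → '{u}'.
`sub` substitutes '_' at each match site.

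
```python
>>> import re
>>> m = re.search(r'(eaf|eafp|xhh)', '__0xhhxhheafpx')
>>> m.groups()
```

`search` walks the string left to right and returns the first match it finds.
The match spans [3:6] → 'xhh'.
Captured: group 1 = 'xhh'.

('xhh',)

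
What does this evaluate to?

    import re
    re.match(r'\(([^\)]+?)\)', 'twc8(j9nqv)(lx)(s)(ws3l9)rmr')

`re.match` only tries the pattern at the start of the string.
Here the string doesn't start with a match, so the call returns None.

None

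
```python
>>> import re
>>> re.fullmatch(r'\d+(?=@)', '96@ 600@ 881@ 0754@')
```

None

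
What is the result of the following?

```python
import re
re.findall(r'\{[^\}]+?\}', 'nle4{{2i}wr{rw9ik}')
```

['{{2i}', '{rw9ik}']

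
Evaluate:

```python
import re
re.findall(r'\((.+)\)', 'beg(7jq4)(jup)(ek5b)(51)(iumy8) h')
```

['7jq4)(jup)(ek5b)(51)(iumy8']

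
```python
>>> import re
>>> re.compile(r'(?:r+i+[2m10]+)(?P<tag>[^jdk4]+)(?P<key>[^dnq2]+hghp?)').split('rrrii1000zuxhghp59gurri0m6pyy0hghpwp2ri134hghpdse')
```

Pattern: one or more of a literal 'r', then one or more of a literal 'i', then one or more of one of [2m10] (non-capturing group); then one or more of any character except [jdk4] (captured as 'tag'); then one or more of any character except [dnq2], then the literal 'hgh', then optionally a literal 'p' (captured as 'key').
Matches to split on: at [0:46] → 'rrrii1000zuxhghp59gurri0m6pyy0hghpwp2ri134hghp'.
Because the pattern has a capturing group, `split` also inserts each captured text between the pieces.

['', 'zuxhghp59gurri0m6pyy0hghpwp2ri13', '4hghp', 'dse']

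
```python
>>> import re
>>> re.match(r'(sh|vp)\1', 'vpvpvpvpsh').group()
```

`\1` has to match the exact text group 1 already captured.
`re.match` only tries the pattern at the start of the string.
The match spans [0:4] → 'vpvp'.
Captured: group 1 = 'vp'.

'vpvp'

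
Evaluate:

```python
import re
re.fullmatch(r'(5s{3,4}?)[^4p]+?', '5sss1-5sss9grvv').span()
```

(0, 15)

Pattern: a literal '5', then 3 to 4 of a literal 's' (lazy) (captured); then one or more of any character except [4p] (lazy).
For `fullmatch`, every character of the input must be accounted for by the pattern.
The match spans [0:15] → '5sss1-5sss9grvv'.
Captured: group 1 = '5sss'.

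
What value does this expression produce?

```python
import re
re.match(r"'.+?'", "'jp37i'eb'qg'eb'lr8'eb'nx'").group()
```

`re.match` won't scan ahead — the pattern has to work from the very first character.
The match spans [0:7] → "'jp37i'".

"'jp37i'"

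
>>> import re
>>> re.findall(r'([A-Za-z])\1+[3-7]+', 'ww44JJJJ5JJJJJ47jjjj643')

['w', 'J', 'J', 'j']

`\1` has to match the exact text group 1 already captured.
Scanning left to right: at [0:4] match 'ww44', group 1 = 'w'; at [4:9] match 'JJJJ5', group 1 = 'J'; at [9:16] match 'JJJJJ47', group 1 = 'J'; at [16:23] match 'jjjj643', group 1 = 'j'.
With a single group, `findall` returns only what that group captured — 4 items.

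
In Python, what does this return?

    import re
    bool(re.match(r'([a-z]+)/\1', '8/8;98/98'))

A backreference is literal: `\1` must see the identical characters the first group matched.
`re.match` only tries the pattern at the start of the string.
Here the pattern fails at index 0, so the call returns None, and `bool(None)` is False.

False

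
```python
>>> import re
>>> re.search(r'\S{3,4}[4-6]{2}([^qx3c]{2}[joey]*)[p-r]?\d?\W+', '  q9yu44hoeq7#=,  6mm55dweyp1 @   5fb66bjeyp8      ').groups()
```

('hoe',)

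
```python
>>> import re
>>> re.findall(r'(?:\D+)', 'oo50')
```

['oo']

This matches one or more of a non-digit (non-capturing group).
`findall` yields the raw match text (1 of them) because the pattern has no groups.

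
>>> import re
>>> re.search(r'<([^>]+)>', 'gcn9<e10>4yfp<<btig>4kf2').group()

`re.search` scans for the first position where the pattern succeeds.
The match spans [4:9] → '<e10>'.
Captured: group 1 = 'e10'.

'<e10>'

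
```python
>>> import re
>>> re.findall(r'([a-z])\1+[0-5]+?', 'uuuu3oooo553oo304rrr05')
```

`\1` is not a pattern — it's the concrete string captured by group 1, re-applied verbatim.
Matches: at [0:5] match 'uuuu3', group 1 = 'u'; at [5:10] match 'oooo5', group 1 = 'o'; at [12:15] match 'oo3', group 1 = 'o'; at [17:21] match 'rrr0', group 1 = 'r'.
One capturing group, so `findall` returns just the captured substring from each match — 4 in all.

['u', 'o', 'o', 'r']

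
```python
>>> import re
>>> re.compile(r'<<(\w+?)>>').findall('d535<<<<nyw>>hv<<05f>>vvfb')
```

['nyw', '05f']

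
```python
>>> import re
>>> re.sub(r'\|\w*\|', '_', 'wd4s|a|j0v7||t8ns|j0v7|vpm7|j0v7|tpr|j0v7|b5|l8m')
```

Each match is replaced by '_'.

'wd4s_j0v7_t8ns_vpm7_tpr_b5|l8m'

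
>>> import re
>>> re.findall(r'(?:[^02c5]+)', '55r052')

The pattern matches one or more of any character except [02c5] (non-capturing group).
Matches: at [2:3] → 'r'.
Since nothing is captured, `findall` lists the 1 matched substring directly.

['r']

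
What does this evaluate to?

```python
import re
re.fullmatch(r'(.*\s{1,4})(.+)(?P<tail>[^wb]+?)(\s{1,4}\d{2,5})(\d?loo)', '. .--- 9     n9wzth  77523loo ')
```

Pattern: zero or more of any character, then 1 to 4 of whitespace (captured); then one or more of any character (captured); then one or more of any character except [wb] (lazy) (captured as 'tail'); then 1 to 4 of whitespace, then 2 to 5 of a digit (captured); then optionally a digit, then the literal 'loo' (captured).
`re.fullmatch` requires the pattern to consume the entire string.
Here the pattern can't cover the whole string, so the call returns None.

None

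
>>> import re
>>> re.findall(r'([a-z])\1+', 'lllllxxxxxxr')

`\1` has to match the exact text group 1 already captured.
Walking the string: at [0:5] match 'lllll', group 1 = 'l'; at [5:11] match 'xxxxxx', group 1 = 'x'.
One capturing group, so `findall` returns just the captured substring from each match — 2 in all.

['l', 'x']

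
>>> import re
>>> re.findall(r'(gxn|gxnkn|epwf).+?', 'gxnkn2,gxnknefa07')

Branches in `(...|...)` are attempted left-to-right; the first branch that allows the whole pattern to succeed is taken.
Matches: at [0:4] match 'gxnk', group 1 = 'gxn'; at [7:11] match 'gxnk', group 1 = 'gxn'.
Because there's exactly one group, `findall` drops the full match and keeps group 1 from each hit.

['gxn', 'gxn']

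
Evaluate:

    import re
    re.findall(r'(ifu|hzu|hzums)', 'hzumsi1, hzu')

Branches in `(...|...)` are attempted left-to-right; the first branch that allows the whole pattern to succeed is taken.
Because there's exactly one group, `findall` drops the full match and keeps group 1 from each hit.

['hzu', 'hzu']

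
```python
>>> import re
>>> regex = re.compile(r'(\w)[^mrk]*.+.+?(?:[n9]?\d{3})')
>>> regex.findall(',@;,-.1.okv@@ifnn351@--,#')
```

This matches a word character (captured); then zero or more of any character except [mrk], then one or more of any character; then one or more of any character (lazy); then optionally one of [n9], then exactly 3 of a digit (non-capturing group).
Scanning left to right: at [6:20] match '1.okv@@ifnn351', group 1 = '1'.
With a single group, `findall` returns only what that group captured — 1 item.

['1']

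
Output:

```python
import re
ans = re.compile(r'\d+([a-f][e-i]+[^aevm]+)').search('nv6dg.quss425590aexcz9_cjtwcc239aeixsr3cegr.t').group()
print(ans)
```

6dg.quss425590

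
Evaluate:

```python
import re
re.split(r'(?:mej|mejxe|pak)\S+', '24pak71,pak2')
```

['24', '']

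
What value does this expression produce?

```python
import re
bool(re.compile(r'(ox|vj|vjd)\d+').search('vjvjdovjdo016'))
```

False

Here no position works, so the call returns None, and `bool(None)` is False.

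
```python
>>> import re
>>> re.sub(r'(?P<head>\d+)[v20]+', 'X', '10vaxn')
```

'Xaxn'

Pattern: one or more of a digit (captured as 'head'); then one or more of one of [v20].
Matches: at [0:3] → '10v'.
Every occurrence is swapped for 'X'.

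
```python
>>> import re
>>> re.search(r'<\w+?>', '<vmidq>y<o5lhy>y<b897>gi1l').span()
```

(0, 7)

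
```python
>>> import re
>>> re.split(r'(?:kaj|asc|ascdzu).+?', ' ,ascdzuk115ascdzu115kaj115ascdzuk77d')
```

[' ,', 'zuk115', 'zu115', '15', 'zuk77d']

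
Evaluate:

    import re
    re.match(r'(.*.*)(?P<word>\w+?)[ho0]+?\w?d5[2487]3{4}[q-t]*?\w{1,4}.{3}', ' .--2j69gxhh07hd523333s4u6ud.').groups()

(' .--2j69gxhh0', '7')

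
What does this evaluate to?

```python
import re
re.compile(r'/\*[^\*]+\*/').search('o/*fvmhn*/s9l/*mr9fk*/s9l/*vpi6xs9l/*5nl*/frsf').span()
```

(1, 10)

Unlike `match`, `search` isn't anchored — it looks for the pattern anywhere in the string.
The match spans [1:10] → '/*fvmhn*/'.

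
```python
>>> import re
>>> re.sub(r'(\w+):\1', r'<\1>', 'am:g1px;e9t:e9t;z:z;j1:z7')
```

After group 1 captures some text, `\1` only succeeds where that same text appears again.
`\1` in the replacement pulls in group 1's text for each match.

'am:g1px;<e9t>;<z>;j1:z7'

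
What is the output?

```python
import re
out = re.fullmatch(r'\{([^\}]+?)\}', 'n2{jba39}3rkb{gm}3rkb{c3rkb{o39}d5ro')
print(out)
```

`fullmatch` succeeds only if the pattern covers the string from start to end.
Here the string isn't matched end-to-end, so the call returns None.

None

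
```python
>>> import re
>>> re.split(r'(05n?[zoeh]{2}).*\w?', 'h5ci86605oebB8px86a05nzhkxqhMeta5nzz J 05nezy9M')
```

Pattern: the literal '05', then optionally the literal 'n', then exactly 2 of one of [zoeh] (captured); then zero or more of any character, then optionally a word character.
Matches to split on: at [7:47] → '05oebB8px86a05nzhkxqhMeta5nzz J 05nezy9M'.
The group in the pattern means `split` returns the separators' captures alongside the pieces.

['h5ci866', '05oe', '']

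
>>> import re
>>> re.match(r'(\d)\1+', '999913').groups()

('9',)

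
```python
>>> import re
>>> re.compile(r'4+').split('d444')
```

['d', '']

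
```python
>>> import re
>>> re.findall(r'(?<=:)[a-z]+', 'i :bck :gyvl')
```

['bck', 'gyvl']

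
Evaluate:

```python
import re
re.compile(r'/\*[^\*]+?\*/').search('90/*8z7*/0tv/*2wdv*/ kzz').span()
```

(2, 9)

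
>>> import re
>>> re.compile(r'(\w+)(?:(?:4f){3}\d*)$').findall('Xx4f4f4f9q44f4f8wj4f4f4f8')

Pattern: one or more of a word character (captured); then the literal '4f' repeated 3 times, then zero or more of a digit (non-capturing group); then anchored at the end.
Matches: at [0:25] match 'Xx4f4f4f9q44f4f8wj4f4f4f8', group 1 = 'Xx4f4f4f9q44f4f8wj'.
With a single group, `findall` returns only what that group captured — 1 item.

['Xx4f4f4f9q44f4f8wj']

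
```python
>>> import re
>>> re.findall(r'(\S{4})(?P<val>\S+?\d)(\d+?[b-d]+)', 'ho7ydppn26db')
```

This matches exactly 4 of a non-whitespace character (captured); then one or more of a non-whitespace character (lazy), then a digit (captured as 'val'); then one or more of a digit (lazy), then one or more of a character in [b-d] (captured).
Matches: at [0:12] match 'ho7ydppn26db', groups = ('ho7y', 'dppn2', '6db').
`findall` packs the 3 group values into a tuple for every match.

[('ho7y', 'dppn2', '6db')]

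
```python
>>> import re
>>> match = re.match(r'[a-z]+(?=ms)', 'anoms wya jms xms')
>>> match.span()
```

`match` is anchored at position 0; if the pattern doesn't fit there, it returns None.
The match spans [0:3] → 'ano'.

(0, 3)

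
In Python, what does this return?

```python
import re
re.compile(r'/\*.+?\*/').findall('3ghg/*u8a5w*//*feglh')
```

['/*u8a5w*/']

Since nothing is captured, `findall` lists the 1 matched substring directly.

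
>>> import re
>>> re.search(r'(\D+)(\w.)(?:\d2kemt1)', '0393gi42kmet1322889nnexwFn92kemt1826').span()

The match spans [19:33] → 'nnexwFn92kemt1'.

(19, 33)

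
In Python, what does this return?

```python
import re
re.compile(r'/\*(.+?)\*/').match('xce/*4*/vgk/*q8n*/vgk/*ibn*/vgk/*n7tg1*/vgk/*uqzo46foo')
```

None

`re.match` won't scan ahead — the pattern has to work from the very first character.
Here position 0 doesn't satisfy it, so the call returns None.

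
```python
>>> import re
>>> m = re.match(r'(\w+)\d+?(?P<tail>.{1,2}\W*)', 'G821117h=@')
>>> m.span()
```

(0, 10)

This matches one or more of a word character (captured); then one or more of a digit (lazy); then 1 to 2 of any character, then zero or more of a non-word character (captured as 'tail').
`re.match` only tries the pattern at the start of the string.
The match spans [0:10] → 'G821117h=@'.
Captured: group 1 = 'G82111', group 2 = 'h=@'.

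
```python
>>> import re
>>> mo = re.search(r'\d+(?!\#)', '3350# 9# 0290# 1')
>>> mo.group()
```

The negative lookaround is zero-width — it rules out positions where the adjacent text would match, without consuming anything.
`re.search` tries every starting position until one works.
The match spans [0:3] → '335'.

'335'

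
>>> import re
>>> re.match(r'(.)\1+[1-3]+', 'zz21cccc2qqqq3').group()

The backreference `\1` re-matches whatever the first group consumed, character for character.
With `match`, the pattern is implicitly anchored at the beginning.
The match spans [0:4] → 'zz21'.
Captured: group 1 = 'z'.

'zz21'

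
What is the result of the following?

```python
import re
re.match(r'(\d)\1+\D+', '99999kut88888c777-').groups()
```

('9',)

A backreference is literal: `\1` must see the identical characters the first group matched.
`re.match` won't scan ahead — the pattern has to work from the very first character.
The match spans [0:8] → '99999kut'.
Captured: group 1 = '9'.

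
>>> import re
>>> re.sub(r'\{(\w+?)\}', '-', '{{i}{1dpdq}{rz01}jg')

Matches: at [1:4] → '{i}'; at [4:11] → '{1dpdq}'; at [11:17] → '{rz01}'.
`sub` substitutes '-' at each match site.

'{---jg'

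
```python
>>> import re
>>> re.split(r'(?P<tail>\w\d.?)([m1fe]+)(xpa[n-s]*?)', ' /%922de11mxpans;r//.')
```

[' /%9', '22d', 'e11m', 'xpa', 'ns;r//.']

Pattern: a word character, then a digit, then optionally any character (captured as 'tail'); then one or more of one of [m1fe] (captured); then the literal 'xpa', then zero or more of a character in [n-s] (lazy) (captured).
Matches to split on: at [4:14] → '22de11mxpa'.
The group in the pattern means `split` returns the separators' captures alongside the pieces.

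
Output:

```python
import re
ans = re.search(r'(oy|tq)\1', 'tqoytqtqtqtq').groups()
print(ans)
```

('tq',)

A backreference is literal: `\1` must see the identical characters the first group matched.
`re.search` tries every starting position until one works.
The match spans [4:8] → 'tqtq'.
Captured: group 1 = 'tq'.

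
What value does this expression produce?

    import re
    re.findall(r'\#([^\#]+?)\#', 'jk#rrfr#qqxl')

['rrfr']

`findall` collects group 1 from the one match (1 total).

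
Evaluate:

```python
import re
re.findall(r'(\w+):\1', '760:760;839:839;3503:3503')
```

['760', '839', '3503']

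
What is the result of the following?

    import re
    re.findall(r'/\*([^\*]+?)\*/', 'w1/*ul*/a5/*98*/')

['ul', '98']

Walking the string: at [2:8] match '/*ul*/', group 1 = 'ul'; at [10:16] match '/*98*/', group 1 = '98'.
One capturing group, so `findall` returns just the captured substring from each match — 2 in all.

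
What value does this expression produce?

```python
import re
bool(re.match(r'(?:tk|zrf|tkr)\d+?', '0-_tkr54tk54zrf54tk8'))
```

`re.match` won't scan ahead — the pattern has to work from the very first character.
Here the string doesn't start with a match, so the call returns None, and `bool(None)` is False.

False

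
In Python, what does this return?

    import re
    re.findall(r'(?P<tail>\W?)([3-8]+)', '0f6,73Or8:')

The pattern matches optionally a non-word character (captured as 'tail'); then one or more of a character in [3-8] (captured).
Matches: at [2:3] match '6', groups = ('', '6'); at [3:6] match ',73', groups = (',', '73'); at [8:9] match '8', groups = ('', '8').
`findall` packs the 2 group values into a tuple for every match.

[('', '6'), (',', '73'), ('', '8')]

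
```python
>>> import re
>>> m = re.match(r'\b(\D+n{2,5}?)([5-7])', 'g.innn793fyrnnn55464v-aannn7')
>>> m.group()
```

'g.innn7'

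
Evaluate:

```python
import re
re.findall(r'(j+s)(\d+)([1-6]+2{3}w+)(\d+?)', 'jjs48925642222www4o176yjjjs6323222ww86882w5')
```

[('jjs', '4892564', '2222www', '4'), ('jjjs', '632', '3222ww', '8')]

This matches one or more of the literal 'j', then a literal 's' (captured); then one or more of a digit (captured); then one or more of a character in [1-6], then exactly 3 of the literal '2', then one or more of a literal 'w' (captured); then one or more of a digit (lazy) (captured).
`findall` packs the 4 group values into a tuple for every match.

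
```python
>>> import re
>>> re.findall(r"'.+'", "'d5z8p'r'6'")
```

["'d5z8p'r'6'"]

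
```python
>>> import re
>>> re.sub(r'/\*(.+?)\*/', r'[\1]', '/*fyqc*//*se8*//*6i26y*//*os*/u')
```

'[fyqc][se8][6i26y][os]u'

Matches: at [0:8] → '/*fyqc*/'; at [8:15] → '/*se8*/'; at [15:24] → '/*6i26y*/'; at [24:30] → '/*os*/'.
Each match is replaced using the text its own group 1 captured.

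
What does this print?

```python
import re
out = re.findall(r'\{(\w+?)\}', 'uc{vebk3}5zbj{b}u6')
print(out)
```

['vebk3', 'b']

`findall` collects group 1 from each match (2 total).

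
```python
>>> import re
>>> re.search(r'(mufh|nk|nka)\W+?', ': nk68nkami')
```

None

`re.search` scans for the first position where the pattern succeeds.
Here the pattern never matches, so the call returns None.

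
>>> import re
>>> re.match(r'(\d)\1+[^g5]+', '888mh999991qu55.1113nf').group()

`re.match` only tries the pattern at the start of the string.
The match spans [0:13] → '888mh999991qu'.

'888mh999991qu'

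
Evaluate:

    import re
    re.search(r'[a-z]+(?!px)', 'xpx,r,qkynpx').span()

(0, 3)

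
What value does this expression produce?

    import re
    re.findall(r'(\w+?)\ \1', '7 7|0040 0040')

['7', '0040']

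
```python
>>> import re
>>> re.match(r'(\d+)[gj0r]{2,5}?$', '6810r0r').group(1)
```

Pattern: one or more of a digit (captured); then 2 to 5 of one of [gj0r] (lazy); then anchored at the end.
`re.match` only tries the pattern at the start of the string.
The match spans [0:7] → '6810r0r'.
Captured: group 1 = '6810'.

'6810'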